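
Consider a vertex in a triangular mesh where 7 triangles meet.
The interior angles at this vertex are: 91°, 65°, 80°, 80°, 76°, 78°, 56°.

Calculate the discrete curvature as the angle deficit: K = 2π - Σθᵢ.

Sum of angles = 526°. K = 360° - 526° = -166° = -83π/90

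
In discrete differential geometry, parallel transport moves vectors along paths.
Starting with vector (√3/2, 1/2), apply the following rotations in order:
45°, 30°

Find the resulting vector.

Total rotation: 45° + 30° = 75°. Final vector: (-0.2588, 0.9659)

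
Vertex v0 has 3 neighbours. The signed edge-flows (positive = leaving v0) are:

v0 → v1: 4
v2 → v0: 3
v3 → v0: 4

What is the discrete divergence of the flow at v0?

Divergence = sum of outgoing flows = 4 + (-3) + (-4) = -3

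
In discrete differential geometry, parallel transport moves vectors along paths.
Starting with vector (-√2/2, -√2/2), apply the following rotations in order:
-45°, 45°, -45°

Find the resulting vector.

Total rotation: (-45°) + 45° + (-45°) = -45°. Final vector: (-1, 0)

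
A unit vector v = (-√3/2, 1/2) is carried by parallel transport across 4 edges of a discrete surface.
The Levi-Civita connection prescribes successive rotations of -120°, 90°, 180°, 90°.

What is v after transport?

Total rotation: (-120°) + 90° + 180° + 90° = 240° ≡ -120° (mod 360°). Final vector: (0.8660, 0.5000)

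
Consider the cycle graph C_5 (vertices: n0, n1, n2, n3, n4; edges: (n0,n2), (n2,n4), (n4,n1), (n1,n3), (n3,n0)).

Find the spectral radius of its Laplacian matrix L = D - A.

The cycle graph C_n has Laplacian eigenvalues λ_k = 2 − 2cos(2πk/n), k = 0, 1, …, n−1. Here n = 5:
k=0: 2 − 2cos(0) = 0.0; k=1: 2 − 2cos(2π/5) = 1.382; k=2: 2 − 2cos(4π/5) = 3.618; k=3: 2 − 2cos(6π/5) = 3.618; k=4: 2 − 2cos(8π/5) = 1.382.
Laplacian eigenvalues: [0.0, 1.382, 1.382, 3.618, 3.618]. Largest eigenvalue (spectral radius) = 3.618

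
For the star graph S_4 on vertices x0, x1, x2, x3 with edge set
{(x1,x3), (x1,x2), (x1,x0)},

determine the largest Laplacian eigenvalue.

The star S_4 is the complete bipartite graph K_{1,3} (one hub of degree 3, 3 leaves of degree 1). The Laplacian spectrum of K_{p,q} is 0, p (multiplicity q−1), q (multiplicity p−1), p+q. With p = 1, q = 3: 0 once, 1 with multiplicity 2, and 4 once. (Check: trace L = sum of degrees = 6 = 2·1 + 4.)
Laplacian eigenvalues: [0.0, 1.0, 1.0, 4.0]. Largest eigenvalue (spectral radius) = 4.0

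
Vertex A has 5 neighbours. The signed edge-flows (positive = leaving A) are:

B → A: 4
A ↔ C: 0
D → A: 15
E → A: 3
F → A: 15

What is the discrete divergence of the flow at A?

Divergence = sum of outgoing flows = (-4) + 0 + (-15) + (-3) + (-15) = -37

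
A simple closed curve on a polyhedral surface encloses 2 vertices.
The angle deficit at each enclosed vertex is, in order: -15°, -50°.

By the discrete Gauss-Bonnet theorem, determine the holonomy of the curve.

Holonomy = total enclosed curvature = (-15°) + (-50°) = -65°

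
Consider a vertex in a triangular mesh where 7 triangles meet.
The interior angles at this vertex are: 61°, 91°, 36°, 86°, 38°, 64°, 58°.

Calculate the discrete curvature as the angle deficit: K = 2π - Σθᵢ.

Sum of angles = 434°. K = 360° - 434° = -74° = -37π/90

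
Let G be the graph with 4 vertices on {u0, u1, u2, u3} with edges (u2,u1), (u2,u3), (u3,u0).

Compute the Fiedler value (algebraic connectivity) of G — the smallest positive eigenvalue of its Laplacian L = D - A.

Degrees: deg(u0) = 1, deg(u1) = 1, deg(u2) = 2, deg(u3) = 2.
L = D − A with rows/columns ordered (u0, u1, u2, u3):
  [ 1,  0,  0, -1]
  [ 0,  1, -1,  0]
  [ 0, -1,  2, -1]
  [-1,  0, -1,  2]
Characteristic polynomial: det(λI − L) = λ(λ² − 4λ + 2)(λ − 2).
Roots: λ = 0; (λ² − 4λ + 2) = 0 ⇒ λ = 2 ± √2 ≈ 0.5858, 3.4142; (λ − 2) = 0 ⇒ λ = 2.
(Check: the roots sum (with multiplicity) to 6, matching trace L = Σdeg = 2·3 = 6.)
Laplacian eigenvalues: [0.0, 0.5858, 2.0, 3.4142]. Algebraic connectivity (smallest non-zero eigenvalue) = 0.5858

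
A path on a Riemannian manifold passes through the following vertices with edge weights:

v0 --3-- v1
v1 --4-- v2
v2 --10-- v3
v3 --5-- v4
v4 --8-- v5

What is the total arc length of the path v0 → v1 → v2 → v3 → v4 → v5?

Arc length = 3 + 4 + 10 + 5 + 8 = 30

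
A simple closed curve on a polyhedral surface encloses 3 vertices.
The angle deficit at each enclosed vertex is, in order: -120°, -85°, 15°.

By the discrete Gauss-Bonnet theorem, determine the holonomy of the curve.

Holonomy = total enclosed curvature = (-120°) + (-85°) + 15° = -190°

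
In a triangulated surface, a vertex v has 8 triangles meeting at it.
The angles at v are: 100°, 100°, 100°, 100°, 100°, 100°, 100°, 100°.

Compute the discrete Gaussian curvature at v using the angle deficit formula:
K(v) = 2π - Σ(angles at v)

Sum of angles = 800°. K = 360° - 800° = -440°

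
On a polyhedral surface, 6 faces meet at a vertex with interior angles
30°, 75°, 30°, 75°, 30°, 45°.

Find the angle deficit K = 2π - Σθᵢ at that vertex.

Sum of angles = 285°. K = 360° - 285° = 75° = 5π/12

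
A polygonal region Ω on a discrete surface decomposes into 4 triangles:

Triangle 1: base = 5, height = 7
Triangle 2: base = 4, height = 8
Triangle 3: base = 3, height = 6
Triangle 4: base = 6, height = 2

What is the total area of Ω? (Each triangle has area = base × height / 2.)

(1/2)×5×7 + (1/2)×4×8 + (1/2)×3×6 + (1/2)×6×2 = 48.5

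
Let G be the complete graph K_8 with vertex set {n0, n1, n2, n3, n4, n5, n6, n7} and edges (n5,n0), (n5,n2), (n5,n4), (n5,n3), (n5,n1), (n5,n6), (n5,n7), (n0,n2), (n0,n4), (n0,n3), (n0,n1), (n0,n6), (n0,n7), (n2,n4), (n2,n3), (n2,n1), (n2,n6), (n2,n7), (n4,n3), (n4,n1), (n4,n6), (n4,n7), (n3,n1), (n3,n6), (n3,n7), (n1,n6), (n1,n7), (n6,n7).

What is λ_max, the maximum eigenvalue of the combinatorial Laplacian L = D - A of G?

For the complete graph K_n, L = nI − J (J = all-ones matrix). J has eigenvalues n (once, eigenvector 𝟙) and 0 (multiplicity n−1), so L has eigenvalues 0 (once) and n (multiplicity n−1). Here n = 8: eigenvalue 0 once and 8 with multiplicity 7.
Laplacian eigenvalues: [0.0, 8.0, 8.0, 8.0, 8.0, 8.0, 8.0, 8.0]. Largest eigenvalue (spectral radius) = 8.0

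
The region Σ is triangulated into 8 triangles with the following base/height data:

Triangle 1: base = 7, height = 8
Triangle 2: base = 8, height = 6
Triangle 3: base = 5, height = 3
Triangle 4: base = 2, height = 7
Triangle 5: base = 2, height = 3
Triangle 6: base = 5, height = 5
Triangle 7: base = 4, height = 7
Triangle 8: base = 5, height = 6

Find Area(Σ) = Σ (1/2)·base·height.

(1/2)×7×8 + (1/2)×8×6 + (1/2)×5×3 + (1/2)×2×7 + (1/2)×2×3 + (1/2)×5×5 + (1/2)×4×7 + (1/2)×5×6 = 111.0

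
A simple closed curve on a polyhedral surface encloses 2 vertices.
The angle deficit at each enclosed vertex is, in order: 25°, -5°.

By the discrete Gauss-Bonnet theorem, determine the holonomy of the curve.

Holonomy = total enclosed curvature = 25° + (-5°) = 20°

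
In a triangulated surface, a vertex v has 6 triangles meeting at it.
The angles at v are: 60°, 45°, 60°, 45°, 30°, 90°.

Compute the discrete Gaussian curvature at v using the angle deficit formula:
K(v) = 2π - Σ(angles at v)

Sum of angles = 330°. K = 360° - 330° = 30° = π/6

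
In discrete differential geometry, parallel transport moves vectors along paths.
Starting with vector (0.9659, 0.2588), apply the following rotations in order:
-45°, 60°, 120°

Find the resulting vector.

Total rotation: (-45°) + 60° + 120° = 135°. Final vector: (-0.8660, 0.5000)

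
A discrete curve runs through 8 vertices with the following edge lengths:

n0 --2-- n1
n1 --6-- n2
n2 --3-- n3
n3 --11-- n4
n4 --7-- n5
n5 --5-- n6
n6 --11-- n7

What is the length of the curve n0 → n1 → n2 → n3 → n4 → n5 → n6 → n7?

Arc length = 2 + 6 + 3 + 11 + 7 + 5 + 11 = 45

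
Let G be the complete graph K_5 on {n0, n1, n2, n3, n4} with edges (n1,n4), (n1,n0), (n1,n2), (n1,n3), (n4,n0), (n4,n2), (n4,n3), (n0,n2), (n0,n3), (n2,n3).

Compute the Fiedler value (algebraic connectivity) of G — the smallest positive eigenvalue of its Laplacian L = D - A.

For the complete graph K_n, L = nI − J (J = all-ones matrix). J has eigenvalues n (once, eigenvector 𝟙) and 0 (multiplicity n−1), so L has eigenvalues 0 (once) and n (multiplicity n−1). Here n = 5: eigenvalue 0 once and 5 with multiplicity 4.
Laplacian eigenvalues: [0.0, 5.0, 5.0, 5.0, 5.0]. Algebraic connectivity (smallest non-zero eigenvalue) = 5.0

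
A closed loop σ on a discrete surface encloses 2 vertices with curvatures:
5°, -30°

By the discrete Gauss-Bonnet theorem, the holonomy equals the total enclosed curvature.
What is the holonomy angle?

Holonomy = total enclosed curvature = 5° + (-30°) = -25°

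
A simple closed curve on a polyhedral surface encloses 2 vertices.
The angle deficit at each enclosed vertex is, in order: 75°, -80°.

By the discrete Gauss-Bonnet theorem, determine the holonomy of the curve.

Holonomy = total enclosed curvature = 75° + (-80°) = -5°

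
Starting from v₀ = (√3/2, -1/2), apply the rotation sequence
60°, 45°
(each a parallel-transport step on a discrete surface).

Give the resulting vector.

Total rotation: 60° + 45° = 105°. Final vector: (0.2588, 0.9659)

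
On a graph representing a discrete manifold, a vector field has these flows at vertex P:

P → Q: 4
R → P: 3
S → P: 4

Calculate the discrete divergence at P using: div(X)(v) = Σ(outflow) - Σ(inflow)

Divergence = sum of outgoing flows = 4 + (-3) + (-4) = -3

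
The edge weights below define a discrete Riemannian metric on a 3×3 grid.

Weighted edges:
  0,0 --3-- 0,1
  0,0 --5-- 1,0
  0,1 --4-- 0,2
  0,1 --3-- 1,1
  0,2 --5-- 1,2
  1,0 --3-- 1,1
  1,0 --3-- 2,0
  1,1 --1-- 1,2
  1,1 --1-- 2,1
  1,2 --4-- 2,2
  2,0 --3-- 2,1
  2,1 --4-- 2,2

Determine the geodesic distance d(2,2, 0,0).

Shortest path: 2,2 → 1,2 → 1,1 → 0,1 → 0,0, total weight = 11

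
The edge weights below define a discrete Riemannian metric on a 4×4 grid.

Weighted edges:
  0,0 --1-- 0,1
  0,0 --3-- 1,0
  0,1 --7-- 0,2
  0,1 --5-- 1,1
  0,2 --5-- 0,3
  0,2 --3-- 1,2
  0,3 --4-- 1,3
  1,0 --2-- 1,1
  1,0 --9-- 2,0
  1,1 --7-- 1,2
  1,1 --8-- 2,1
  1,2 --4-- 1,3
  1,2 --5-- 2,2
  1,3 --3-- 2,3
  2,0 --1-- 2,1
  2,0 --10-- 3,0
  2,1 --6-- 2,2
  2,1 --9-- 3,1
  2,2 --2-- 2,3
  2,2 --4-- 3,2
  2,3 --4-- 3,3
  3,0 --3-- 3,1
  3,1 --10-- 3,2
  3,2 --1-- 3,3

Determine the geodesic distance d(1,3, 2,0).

Shortest path: 1,3 → 2,3 → 2,2 → 2,1 → 2,0, total weight = 12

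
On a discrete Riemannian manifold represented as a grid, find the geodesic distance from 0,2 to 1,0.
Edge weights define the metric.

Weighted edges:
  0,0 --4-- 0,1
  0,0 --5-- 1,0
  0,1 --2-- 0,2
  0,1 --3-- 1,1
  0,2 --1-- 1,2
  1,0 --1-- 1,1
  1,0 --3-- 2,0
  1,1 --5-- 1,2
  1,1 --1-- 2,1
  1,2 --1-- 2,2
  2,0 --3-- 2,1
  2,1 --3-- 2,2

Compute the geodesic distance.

Shortest path: 0,2 → 0,1 → 1,1 → 1,0, total weight = 6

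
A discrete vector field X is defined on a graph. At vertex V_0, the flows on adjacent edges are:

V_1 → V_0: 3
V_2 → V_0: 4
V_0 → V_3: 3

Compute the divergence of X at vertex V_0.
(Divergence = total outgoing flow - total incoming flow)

Divergence = sum of outgoing flows = (-3) + (-4) + 3 = -4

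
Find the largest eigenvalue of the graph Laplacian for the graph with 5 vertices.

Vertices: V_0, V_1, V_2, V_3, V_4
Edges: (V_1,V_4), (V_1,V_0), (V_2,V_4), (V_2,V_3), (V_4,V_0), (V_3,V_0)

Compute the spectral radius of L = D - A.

Degrees: deg(V_0) = 3, deg(V_1) = 2, deg(V_2) = 2, deg(V_3) = 2, deg(V_4) = 3.
L = D − A with rows/columns ordered (V_0, V_1, V_2, V_3, V_4):
  [ 3, -1,  0, -1, -1]
  [-1,  2,  0,  0, -1]
  [ 0,  0,  2, -1, -1]
  [-1,  0, -1,  2,  0]
  [-1, -1, -1,  0,  3]
Characteristic polynomial: det(λI − L) = λ(λ² − 5λ + 5)(λ² − 7λ + 11).
Roots: λ = 0; (λ² − 5λ + 5) = 0 ⇒ λ = (5 ± √5)/2 ≈ 1.382, 3.618; (λ² − 7λ + 11) = 0 ⇒ λ = (7 ± √5)/2 ≈ 2.382, 4.618.
(Check: the roots sum (with multiplicity) to 12, matching trace L = Σdeg = 2·6 = 12.)
Laplacian eigenvalues: [0.0, 1.382, 2.382, 3.618, 4.618]. Largest eigenvalue (spectral radius) = 4.618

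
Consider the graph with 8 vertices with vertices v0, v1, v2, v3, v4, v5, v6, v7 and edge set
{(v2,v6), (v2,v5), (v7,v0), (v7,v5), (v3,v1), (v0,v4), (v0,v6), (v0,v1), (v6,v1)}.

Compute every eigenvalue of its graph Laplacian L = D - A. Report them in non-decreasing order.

Degrees: deg(v0) = 4, deg(v1) = 3, deg(v2) = 2, deg(v3) = 1, deg(v4) = 1, deg(v5) = 2, deg(v6) = 3, deg(v7) = 2.
L = D − A with rows/columns ordered (v0, v1, v2, v3, v4, v5, v6, v7):
  [ 4, -1,  0,  0, -1,  0, -1, -1]
  [-1,  3,  0, -1,  0,  0, -1,  0]
  [ 0,  0,  2,  0,  0, -1, -1,  0]
  [ 0, -1,  0,  1,  0,  0,  0,  0]
  [-1,  0,  0,  0,  1,  0,  0,  0]
  [ 0,  0, -1,  0,  0,  2,  0, -1]
  [-1, -1, -1,  0,  0,  0,  3,  0]
  [-1,  0,  0,  0,  0, -1,  0,  2]
Characteristic polynomial: det(λI − L) = λ(λ² − 4λ + 2)(λ² − 6λ + 4)(λ² − 6λ + 7)(λ − 2).
Roots: λ = 0; (λ² − 4λ + 2) = 0 ⇒ λ = 2 ± √2 ≈ 0.5858, 3.4142; (λ² − 6λ + 4) = 0 ⇒ λ = 3 ± √5 ≈ 0.7639, 5.2361; (λ² − 6λ + 7) = 0 ⇒ λ = 3 ± √2 ≈ 1.5858, 4.4142; (λ − 2) = 0 ⇒ λ = 2.
(Check: the roots sum (with multiplicity) to 18, matching trace L = Σdeg = 2·9 = 18.)
Laplacian eigenvalues (increasing order): [0.0, 0.5858, 0.7639, 1.5858, 2.0, 3.4142, 4.4142, 5.2361]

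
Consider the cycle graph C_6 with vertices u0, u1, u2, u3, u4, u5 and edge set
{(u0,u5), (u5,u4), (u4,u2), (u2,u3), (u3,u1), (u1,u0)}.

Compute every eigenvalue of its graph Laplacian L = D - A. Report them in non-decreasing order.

The cycle graph C_n has Laplacian eigenvalues λ_k = 2 − 2cos(2πk/n), k = 0, 1, …, n−1. Here n = 6:
k=0: 2 − 2cos(0) = 0.0; k=1: 2 − 2cos(π/3) = 1.0; k=2: 2 − 2cos(2π/3) = 3.0; k=3: 2 − 2cos(π) = 4.0; k=4: 2 − 2cos(4π/3) = 3.0; k=5: 2 − 2cos(5π/3) = 1.0.
Laplacian eigenvalues (increasing order): [0.0, 1.0, 1.0, 3.0, 3.0, 4.0]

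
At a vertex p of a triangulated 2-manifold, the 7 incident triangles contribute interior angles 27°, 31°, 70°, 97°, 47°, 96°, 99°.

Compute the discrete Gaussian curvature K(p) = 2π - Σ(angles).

Sum of angles = 467°. K = 360° - 467° = -107° = -107π/180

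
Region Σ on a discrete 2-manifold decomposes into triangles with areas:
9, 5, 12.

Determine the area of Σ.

9 + 5 + 12 = 26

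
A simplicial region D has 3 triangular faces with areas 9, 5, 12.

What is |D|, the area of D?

9 + 5 + 12 = 26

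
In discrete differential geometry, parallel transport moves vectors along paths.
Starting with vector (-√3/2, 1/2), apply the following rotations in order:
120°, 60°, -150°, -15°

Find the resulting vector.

Total rotation: 120° + 60° + (-150°) + (-15°) = 15°. Final vector: (-0.9659, 0.2588)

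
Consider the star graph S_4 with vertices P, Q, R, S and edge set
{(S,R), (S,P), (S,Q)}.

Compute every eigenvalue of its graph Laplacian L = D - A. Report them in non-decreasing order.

The star S_4 is the complete bipartite graph K_{1,3} (one hub of degree 3, 3 leaves of degree 1). The Laplacian spectrum of K_{p,q} is 0, p (multiplicity q−1), q (multiplicity p−1), p+q. With p = 1, q = 3: 0 once, 1 with multiplicity 2, and 4 once. (Check: trace L = sum of degrees = 6 = 2·1 + 4.)
Laplacian eigenvalues (increasing order): [0.0, 1.0, 1.0, 4.0]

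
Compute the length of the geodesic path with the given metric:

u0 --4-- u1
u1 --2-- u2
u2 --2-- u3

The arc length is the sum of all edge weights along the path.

Arc length = 4 + 2 + 2 = 8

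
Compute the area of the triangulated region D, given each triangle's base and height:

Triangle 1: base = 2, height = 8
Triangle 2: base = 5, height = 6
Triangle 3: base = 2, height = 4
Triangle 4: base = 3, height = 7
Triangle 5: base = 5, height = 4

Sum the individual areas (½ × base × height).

(1/2)×2×8 + (1/2)×5×6 + (1/2)×2×4 + (1/2)×3×7 + (1/2)×5×4 = 47.5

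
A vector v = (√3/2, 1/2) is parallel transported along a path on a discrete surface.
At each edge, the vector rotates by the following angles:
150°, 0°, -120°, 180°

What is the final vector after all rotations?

Total rotation: 150° + 0° + (-120°) + 180° = 210° ≡ -150° (mod 360°). Final vector: (-0.5000, -0.8660)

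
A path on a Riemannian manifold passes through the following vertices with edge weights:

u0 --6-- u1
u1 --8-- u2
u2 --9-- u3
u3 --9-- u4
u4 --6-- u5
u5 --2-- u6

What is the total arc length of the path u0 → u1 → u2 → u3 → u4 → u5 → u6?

Arc length = 6 + 8 + 9 + 9 + 6 + 2 = 40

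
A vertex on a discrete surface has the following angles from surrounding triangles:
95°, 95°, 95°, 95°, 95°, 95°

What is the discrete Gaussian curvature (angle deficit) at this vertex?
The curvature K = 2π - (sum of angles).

Sum of angles = 570°. K = 360° - 570° = -210°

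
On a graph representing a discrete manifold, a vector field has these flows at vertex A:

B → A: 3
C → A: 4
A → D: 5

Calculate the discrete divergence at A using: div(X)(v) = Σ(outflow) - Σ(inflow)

Divergence = sum of outgoing flows = (-3) + (-4) + 5 = -2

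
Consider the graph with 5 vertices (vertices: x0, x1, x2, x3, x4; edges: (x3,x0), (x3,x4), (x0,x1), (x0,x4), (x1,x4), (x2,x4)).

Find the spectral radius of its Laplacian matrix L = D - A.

Degrees: deg(x0) = 3, deg(x1) = 2, deg(x2) = 1, deg(x3) = 2, deg(x4) = 4.
L = D − A with rows/columns ordered (x0, x1, x2, x3, x4):
  [ 3, -1,  0, -1, -1]
  [-1,  2,  0,  0, -1]
  [ 0,  0,  1,  0, -1]
  [-1,  0,  0,  2, -1]
  [-1, -1, -1, -1,  4]
Characteristic polynomial: det(λI − L) = λ(λ − 1)(λ − 2)(λ − 4)(λ − 5).
Roots: λ = 0; (λ − 1) = 0 ⇒ λ = 1; (λ − 2) = 0 ⇒ λ = 2; (λ − 4) = 0 ⇒ λ = 4; (λ − 5) = 0 ⇒ λ = 5.
(Check: the roots sum (with multiplicity) to 12, matching trace L = Σdeg = 2·6 = 12.)
Laplacian eigenvalues: [0.0, 1.0, 2.0, 4.0, 5.0]. Largest eigenvalue (spectral radius) = 5.0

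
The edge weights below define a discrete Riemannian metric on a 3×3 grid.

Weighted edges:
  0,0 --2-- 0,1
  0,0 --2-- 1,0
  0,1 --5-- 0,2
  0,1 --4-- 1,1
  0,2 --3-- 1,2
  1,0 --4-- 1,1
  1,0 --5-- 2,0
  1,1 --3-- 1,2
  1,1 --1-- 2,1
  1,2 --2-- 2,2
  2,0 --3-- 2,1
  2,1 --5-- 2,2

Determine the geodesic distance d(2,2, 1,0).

Shortest path: 2,2 → 1,2 → 1,1 → 1,0, total weight = 9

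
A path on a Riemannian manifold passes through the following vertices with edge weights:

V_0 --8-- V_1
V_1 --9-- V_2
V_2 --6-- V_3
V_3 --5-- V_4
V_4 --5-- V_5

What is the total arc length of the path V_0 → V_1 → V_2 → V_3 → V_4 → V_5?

Arc length = 8 + 9 + 6 + 5 + 5 = 33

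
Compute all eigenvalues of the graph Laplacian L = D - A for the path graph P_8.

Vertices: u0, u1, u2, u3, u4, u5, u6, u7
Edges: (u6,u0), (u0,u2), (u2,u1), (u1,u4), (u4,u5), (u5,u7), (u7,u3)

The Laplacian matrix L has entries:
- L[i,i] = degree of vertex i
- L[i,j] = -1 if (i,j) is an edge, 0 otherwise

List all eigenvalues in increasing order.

The path graph P_n has Laplacian eigenvalues λ_k = 2 − 2cos(kπ/n), k = 0, 1, …, n−1. Here n = 8:
k=0: 2 − 2cos(0) = 0.0; k=1: 2 − 2cos(π/8) = 0.1522; k=2: 2 − 2cos(π/4) = 0.5858; k=3: 2 − 2cos(3π/8) = 1.2346; k=4: 2 − 2cos(π/2) = 2.0; k=5: 2 − 2cos(5π/8) = 2.7654; k=6: 2 − 2cos(3π/4) = 3.4142; k=7: 2 − 2cos(7π/8) = 3.8478.
Laplacian eigenvalues (increasing order): [0.0, 0.1522, 0.5858, 1.2346, 2.0, 2.7654, 3.4142, 3.8478]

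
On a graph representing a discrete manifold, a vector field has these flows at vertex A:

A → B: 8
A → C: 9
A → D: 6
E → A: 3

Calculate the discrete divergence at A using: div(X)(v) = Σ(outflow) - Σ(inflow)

Divergence = sum of outgoing flows = 8 + 9 + 6 + (-3) = 20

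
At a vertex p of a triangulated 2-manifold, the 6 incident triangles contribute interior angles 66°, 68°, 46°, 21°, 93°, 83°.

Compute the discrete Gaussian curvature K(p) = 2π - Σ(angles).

Sum of angles = 377°. K = 360° - 377° = -17° = -17π/180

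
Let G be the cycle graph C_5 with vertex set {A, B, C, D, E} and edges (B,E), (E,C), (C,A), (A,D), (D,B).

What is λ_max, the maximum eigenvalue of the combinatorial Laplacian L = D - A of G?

The cycle graph C_n has Laplacian eigenvalues λ_k = 2 − 2cos(2πk/n), k = 0, 1, …, n−1. Here n = 5:
k=0: 2 − 2cos(0) = 0.0; k=1: 2 − 2cos(2π/5) = 1.382; k=2: 2 − 2cos(4π/5) = 3.618; k=3: 2 − 2cos(6π/5) = 3.618; k=4: 2 − 2cos(8π/5) = 1.382.
Laplacian eigenvalues: [0.0, 1.382, 1.382, 3.618, 3.618]. Largest eigenvalue (spectral radius) = 3.618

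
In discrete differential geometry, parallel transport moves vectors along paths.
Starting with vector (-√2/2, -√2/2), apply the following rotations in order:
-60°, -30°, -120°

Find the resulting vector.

Total rotation: (-60°) + (-30°) + (-120°) = -210° ≡ 150° (mod 360°). Final vector: (0.9659, 0.2588)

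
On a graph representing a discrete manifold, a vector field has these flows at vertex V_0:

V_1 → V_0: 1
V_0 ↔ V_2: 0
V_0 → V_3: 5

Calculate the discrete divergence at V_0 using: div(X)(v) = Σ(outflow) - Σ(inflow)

Divergence = sum of outgoing flows = (-1) + 0 + 5 = 4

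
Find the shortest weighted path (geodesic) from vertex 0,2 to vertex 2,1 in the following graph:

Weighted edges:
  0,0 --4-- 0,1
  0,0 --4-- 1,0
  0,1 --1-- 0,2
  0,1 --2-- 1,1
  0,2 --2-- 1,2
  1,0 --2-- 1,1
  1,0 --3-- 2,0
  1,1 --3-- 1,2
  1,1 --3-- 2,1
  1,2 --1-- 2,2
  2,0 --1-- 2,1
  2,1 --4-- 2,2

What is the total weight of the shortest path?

Shortest path: 0,2 → 0,1 → 1,1 → 2,1, total weight = 6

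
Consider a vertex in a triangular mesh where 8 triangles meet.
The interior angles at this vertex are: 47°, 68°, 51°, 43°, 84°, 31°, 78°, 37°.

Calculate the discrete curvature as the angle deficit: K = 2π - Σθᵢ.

Sum of angles = 439°. K = 360° - 439° = -79° = -79π/180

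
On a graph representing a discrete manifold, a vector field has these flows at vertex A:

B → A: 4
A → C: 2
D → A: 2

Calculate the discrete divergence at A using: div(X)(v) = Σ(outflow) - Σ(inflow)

Divergence = sum of outgoing flows = (-4) + 2 + (-2) = -4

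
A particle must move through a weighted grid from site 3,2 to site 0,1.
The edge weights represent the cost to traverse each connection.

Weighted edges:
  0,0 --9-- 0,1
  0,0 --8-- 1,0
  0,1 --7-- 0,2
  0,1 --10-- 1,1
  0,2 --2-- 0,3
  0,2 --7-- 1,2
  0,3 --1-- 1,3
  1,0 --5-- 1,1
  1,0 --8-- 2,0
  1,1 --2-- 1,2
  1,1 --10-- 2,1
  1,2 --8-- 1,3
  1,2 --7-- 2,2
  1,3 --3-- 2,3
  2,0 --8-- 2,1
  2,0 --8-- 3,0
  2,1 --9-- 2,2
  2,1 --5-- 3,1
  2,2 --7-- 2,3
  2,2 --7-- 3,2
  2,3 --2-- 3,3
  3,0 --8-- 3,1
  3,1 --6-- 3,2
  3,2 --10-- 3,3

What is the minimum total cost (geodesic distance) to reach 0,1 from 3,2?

Shortest path: 3,2 → 3,3 → 2,3 → 1,3 → 0,3 → 0,2 → 0,1, total weight = 25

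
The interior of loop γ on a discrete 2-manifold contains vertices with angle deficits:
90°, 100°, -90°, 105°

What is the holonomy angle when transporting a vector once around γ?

Holonomy = total enclosed curvature = 90° + 100° + (-90°) + 105° = 205°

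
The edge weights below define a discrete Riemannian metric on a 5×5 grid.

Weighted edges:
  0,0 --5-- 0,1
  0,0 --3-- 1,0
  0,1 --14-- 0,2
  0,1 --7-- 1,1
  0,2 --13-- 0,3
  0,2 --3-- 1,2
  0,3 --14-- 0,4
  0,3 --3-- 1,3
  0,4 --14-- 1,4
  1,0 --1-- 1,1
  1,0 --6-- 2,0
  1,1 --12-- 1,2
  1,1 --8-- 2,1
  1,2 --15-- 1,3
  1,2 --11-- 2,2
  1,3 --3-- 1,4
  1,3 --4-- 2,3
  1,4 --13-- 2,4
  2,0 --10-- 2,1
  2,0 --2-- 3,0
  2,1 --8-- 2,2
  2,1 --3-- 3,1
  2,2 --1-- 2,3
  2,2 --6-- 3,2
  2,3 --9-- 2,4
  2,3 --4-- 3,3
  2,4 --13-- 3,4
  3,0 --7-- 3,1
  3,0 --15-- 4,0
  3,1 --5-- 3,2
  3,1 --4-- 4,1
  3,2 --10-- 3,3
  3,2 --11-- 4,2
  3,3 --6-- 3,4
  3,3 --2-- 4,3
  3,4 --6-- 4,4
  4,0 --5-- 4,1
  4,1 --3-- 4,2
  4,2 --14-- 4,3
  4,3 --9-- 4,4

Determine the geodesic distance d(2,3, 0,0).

Shortest path: 2,3 → 2,2 → 2,1 → 1,1 → 1,0 → 0,0, total weight = 21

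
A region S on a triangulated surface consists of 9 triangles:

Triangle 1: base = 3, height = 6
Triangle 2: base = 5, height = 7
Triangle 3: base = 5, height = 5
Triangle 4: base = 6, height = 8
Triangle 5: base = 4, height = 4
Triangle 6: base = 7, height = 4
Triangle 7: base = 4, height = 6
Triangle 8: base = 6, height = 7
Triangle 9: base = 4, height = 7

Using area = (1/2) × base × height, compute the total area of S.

(1/2)×3×6 + (1/2)×5×7 + (1/2)×5×5 + (1/2)×6×8 + (1/2)×4×4 + (1/2)×7×4 + (1/2)×4×6 + (1/2)×6×7 + (1/2)×4×7 = 132.0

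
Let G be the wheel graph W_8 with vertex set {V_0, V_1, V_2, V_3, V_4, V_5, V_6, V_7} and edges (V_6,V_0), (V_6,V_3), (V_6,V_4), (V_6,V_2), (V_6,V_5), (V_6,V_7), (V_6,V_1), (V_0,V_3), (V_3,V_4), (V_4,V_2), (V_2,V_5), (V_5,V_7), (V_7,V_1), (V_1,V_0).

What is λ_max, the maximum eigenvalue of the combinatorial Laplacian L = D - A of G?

The wheel W_8 is the join K_1 ∨ C_7 (a hub joined to every vertex of a cycle of length 7). For a join G ∨ H (G on p vertices, H on q vertices) the Laplacian spectrum is 0, p+q, the eigenvalues of L(G) other than one 0 each shifted by +q, and the eigenvalues of L(H) other than one 0 each shifted by +p. With G = K_1 (p = 1, nothing left after dropping its 0) and H = C_7 (q = 7, eigenvalues 2 − 2cos(2πk/7), k = 0, …, 6; drop k = 0), the spectrum of W_8 is 0, 8, and 1 + (2 − 2cos(2πk/7)) = 3 − 2cos(2πk/7) for k = 1, …, 6:
k=1: 3 − 2cos(2π/7) = 1.753; k=2: 3 − 2cos(4π/7) = 3.445; k=3: 3 − 2cos(6π/7) = 4.8019; k=4: 3 − 2cos(8π/7) = 4.8019; k=5: 3 − 2cos(10π/7) = 3.445; k=6: 3 − 2cos(12π/7) = 1.753.
Laplacian eigenvalues: [0.0, 1.753, 1.753, 3.445, 3.445, 4.8019, 4.8019, 8.0]. Largest eigenvalue (spectral radius) = 8.0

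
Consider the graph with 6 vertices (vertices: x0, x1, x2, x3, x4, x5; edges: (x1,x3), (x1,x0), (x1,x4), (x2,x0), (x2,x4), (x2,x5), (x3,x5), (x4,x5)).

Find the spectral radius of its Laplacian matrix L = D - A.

Degrees: deg(x0) = 2, deg(x1) = 3, deg(x2) = 3, deg(x3) = 2, deg(x4) = 3, deg(x5) = 3.
L = D − A with rows/columns ordered (x0, x1, x2, x3, x4, x5):
  [ 2, -1, -1,  0,  0,  0]
  [-1,  3,  0, -1, -1,  0]
  [-1,  0,  3,  0, -1, -1]
  [ 0, -1,  0,  2,  0, -1]
  [ 0, -1, -1,  0,  3, -1]
  [ 0,  0, -1, -1, -1,  3]
Characteristic polynomial: det(λI − L) = λ(λ² − 6λ + 7)(λ − 2)(λ − 3)(λ − 5).
Roots: λ = 0; (λ² − 6λ + 7) = 0 ⇒ λ = 3 ± √2 ≈ 1.5858, 4.4142; (λ − 2) = 0 ⇒ λ = 2; (λ − 3) = 0 ⇒ λ = 3; (λ − 5) = 0 ⇒ λ = 5.
(Check: the roots sum (with multiplicity) to 16, matching trace L = Σdeg = 2·8 = 16.)
Laplacian eigenvalues: [0.0, 1.5858, 2.0, 3.0, 4.4142, 5.0]. Largest eigenvalue (spectral radius) = 5.0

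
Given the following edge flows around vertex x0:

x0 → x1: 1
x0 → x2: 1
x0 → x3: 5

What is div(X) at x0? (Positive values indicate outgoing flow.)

Divergence = sum of outgoing flows = 1 + 1 + 5 = 7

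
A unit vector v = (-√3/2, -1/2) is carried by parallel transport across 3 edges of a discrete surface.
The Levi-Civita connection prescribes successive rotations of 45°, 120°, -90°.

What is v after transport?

Total rotation: 45° + 120° + (-90°) = 75°. Final vector: (0.2588, -0.9659)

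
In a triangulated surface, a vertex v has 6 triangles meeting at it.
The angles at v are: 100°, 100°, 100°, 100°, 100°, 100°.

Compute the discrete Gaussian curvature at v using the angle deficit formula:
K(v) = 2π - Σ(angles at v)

Sum of angles = 600°. K = 360° - 600° = -240°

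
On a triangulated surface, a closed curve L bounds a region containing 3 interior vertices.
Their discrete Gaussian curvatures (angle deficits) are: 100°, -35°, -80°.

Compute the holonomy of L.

Holonomy = total enclosed curvature = 100° + (-35°) + (-80°) = -15°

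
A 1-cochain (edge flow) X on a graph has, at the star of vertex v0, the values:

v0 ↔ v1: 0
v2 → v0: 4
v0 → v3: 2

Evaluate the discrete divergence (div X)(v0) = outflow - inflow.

Divergence = sum of outgoing flows = 0 + (-4) + 2 = -2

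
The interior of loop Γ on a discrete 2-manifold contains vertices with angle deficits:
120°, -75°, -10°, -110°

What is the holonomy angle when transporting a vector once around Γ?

Holonomy = total enclosed curvature = 120° + (-75°) + (-10°) + (-110°) = -75°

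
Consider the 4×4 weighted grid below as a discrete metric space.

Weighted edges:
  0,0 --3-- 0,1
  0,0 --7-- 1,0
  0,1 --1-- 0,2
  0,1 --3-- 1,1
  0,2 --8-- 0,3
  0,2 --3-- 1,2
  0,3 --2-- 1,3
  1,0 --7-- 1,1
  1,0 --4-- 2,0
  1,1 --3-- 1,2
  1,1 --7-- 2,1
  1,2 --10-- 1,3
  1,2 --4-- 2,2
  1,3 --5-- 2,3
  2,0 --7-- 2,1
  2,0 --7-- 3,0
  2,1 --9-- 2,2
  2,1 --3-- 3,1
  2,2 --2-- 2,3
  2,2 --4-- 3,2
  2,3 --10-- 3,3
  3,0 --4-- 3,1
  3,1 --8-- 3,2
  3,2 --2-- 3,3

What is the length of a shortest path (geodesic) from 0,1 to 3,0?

Shortest path: 0,1 → 1,1 → 2,1 → 3,1 → 3,0, total weight = 17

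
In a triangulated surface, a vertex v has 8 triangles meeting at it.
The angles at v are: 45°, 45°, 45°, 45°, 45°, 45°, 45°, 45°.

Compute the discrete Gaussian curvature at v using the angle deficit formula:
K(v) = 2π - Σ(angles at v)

Sum of angles = 360°. K = 360° - 360° = 0°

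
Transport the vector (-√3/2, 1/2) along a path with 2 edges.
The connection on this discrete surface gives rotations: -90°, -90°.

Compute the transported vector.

Total rotation: (-90°) + (-90°) = -180° ≡ 180° (mod 360°). Final vector: (0.8660, -0.5000)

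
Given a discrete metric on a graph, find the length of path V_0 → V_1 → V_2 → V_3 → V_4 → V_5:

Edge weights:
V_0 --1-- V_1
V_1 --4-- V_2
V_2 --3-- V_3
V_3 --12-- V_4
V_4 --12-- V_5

Arc length = 1 + 4 + 3 + 12 + 12 = 32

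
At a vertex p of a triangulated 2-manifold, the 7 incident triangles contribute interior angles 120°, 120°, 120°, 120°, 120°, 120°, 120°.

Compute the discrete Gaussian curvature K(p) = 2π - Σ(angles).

Sum of angles = 840°. K = 360° - 840° = -480° = -8π/3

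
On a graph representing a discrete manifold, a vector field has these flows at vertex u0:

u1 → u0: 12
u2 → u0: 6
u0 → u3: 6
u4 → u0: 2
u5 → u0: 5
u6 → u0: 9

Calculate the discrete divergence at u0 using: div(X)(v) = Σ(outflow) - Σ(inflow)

Divergence = sum of outgoing flows = (-12) + (-6) + 6 + (-2) + (-5) + (-9) = -28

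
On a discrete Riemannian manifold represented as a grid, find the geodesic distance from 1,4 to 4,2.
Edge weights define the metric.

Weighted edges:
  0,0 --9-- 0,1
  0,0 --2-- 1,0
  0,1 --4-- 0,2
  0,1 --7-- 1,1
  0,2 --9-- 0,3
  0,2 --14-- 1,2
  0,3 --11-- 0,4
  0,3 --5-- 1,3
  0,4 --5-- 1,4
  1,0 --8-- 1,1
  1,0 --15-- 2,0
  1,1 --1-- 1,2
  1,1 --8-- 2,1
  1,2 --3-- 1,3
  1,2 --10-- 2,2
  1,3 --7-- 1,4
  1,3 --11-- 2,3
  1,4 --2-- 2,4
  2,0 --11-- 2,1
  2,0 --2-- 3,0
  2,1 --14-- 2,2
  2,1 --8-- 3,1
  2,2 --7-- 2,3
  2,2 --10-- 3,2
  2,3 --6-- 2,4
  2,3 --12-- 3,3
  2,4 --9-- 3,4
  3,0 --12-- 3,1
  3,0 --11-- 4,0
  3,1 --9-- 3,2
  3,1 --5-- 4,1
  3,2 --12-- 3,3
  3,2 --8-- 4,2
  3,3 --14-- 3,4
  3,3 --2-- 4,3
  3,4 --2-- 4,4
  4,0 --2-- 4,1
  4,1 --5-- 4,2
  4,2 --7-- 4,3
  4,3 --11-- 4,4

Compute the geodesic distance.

Shortest path: 1,4 → 2,4 → 2,3 → 3,3 → 4,3 → 4,2, total weight = 29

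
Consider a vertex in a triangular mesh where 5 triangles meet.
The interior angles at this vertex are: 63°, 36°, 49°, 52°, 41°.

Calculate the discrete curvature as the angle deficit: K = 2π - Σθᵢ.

Sum of angles = 241°. K = 360° - 241° = 119° = 119π/180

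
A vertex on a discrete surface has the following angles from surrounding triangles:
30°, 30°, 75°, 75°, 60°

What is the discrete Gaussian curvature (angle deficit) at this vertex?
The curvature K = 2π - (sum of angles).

Sum of angles = 270°. K = 360° - 270° = 90°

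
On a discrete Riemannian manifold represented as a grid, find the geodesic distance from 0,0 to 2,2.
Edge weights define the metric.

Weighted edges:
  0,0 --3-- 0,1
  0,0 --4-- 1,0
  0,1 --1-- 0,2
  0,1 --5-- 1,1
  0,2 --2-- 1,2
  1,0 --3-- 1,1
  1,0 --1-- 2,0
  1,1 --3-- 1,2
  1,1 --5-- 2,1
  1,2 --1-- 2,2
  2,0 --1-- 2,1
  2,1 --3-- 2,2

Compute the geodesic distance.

Shortest path: 0,0 → 0,1 → 0,2 → 1,2 → 2,2, total weight = 7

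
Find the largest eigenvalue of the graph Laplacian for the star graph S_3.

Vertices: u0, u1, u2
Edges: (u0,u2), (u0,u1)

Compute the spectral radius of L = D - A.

The star S_3 is the complete bipartite graph K_{1,2} (one hub of degree 2, 2 leaves of degree 1). The Laplacian spectrum of K_{p,q} is 0, p (multiplicity q−1), q (multiplicity p−1), p+q. With p = 1, q = 2: 0 once, 1 with multiplicity 1, and 3 once. (Check: trace L = sum of degrees = 4 = 1·1 + 3.)
Laplacian eigenvalues: [0.0, 1.0, 3.0]. Largest eigenvalue (spectral radius) = 3.0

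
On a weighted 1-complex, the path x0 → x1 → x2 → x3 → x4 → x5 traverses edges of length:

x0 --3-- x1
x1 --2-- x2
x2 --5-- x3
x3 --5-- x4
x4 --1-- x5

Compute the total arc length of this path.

Arc length = 3 + 2 + 5 + 5 + 1 = 16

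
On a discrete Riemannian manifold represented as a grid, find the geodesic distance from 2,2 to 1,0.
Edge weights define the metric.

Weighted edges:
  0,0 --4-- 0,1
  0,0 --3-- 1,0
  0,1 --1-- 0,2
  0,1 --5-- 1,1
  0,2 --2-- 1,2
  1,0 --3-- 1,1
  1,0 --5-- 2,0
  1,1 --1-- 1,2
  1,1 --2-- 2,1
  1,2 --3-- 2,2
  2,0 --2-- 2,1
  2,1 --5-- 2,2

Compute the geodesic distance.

Shortest path: 2,2 → 1,2 → 1,1 → 1,0, total weight = 7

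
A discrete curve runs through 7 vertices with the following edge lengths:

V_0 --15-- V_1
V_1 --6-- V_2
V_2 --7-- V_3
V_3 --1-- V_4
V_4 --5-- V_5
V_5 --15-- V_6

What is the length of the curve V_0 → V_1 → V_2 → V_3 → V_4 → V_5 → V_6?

Arc length = 15 + 6 + 7 + 1 + 5 + 15 = 49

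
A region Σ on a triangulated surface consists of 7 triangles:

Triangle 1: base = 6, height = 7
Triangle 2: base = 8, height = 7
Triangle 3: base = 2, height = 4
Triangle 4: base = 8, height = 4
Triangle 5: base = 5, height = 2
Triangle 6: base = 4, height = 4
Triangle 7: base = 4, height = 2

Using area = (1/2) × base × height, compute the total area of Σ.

(1/2)×6×7 + (1/2)×8×7 + (1/2)×2×4 + (1/2)×8×4 + (1/2)×5×2 + (1/2)×4×4 + (1/2)×4×2 = 86.0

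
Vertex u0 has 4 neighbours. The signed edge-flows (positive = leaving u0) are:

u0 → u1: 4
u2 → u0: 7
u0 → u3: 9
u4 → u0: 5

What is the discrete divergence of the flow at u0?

Divergence = sum of outgoing flows = 4 + (-7) + 9 + (-5) = 1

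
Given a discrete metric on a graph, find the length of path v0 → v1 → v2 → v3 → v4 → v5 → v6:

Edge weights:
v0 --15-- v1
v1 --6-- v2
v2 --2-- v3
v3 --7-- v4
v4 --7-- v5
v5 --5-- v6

Arc length = 15 + 6 + 2 + 7 + 7 + 5 = 42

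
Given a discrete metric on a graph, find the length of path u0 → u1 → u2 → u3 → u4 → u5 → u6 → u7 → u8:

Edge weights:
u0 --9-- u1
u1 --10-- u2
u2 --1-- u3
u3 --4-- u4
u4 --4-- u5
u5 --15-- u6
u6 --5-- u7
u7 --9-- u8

Arc length = 9 + 10 + 1 + 4 + 4 + 15 + 5 + 9 = 57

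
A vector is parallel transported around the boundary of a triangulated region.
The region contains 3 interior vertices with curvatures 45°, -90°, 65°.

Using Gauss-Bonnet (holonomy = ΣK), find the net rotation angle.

Holonomy = total enclosed curvature = 45° + (-90°) + 65° = 20°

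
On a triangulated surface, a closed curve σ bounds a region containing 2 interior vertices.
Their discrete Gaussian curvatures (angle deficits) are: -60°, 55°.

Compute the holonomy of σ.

Holonomy = total enclosed curvature = (-60°) + 55° = -5°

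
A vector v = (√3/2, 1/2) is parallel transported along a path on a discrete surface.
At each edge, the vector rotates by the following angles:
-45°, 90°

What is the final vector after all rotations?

Total rotation: (-45°) + 90° = 45°. Final vector: (0.2588, 0.9659)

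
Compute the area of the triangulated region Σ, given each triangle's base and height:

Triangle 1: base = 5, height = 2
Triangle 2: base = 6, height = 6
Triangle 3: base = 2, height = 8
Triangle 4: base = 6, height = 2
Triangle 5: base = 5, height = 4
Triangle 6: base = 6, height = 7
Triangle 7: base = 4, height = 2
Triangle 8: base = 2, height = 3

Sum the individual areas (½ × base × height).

(1/2)×5×2 + (1/2)×6×6 + (1/2)×2×8 + (1/2)×6×2 + (1/2)×5×4 + (1/2)×6×7 + (1/2)×4×2 + (1/2)×2×3 = 75.0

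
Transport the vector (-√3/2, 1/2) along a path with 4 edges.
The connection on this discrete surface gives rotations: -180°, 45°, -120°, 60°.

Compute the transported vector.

Total rotation: (-180°) + 45° + (-120°) + 60° = -195° ≡ 165° (mod 360°). Final vector: (0.7071, -0.7071)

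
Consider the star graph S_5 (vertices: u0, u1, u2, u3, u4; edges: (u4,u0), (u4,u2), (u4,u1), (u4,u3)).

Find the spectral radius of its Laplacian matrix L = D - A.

The star S_5 is the complete bipartite graph K_{1,4} (one hub of degree 4, 4 leaves of degree 1). The Laplacian spectrum of K_{p,q} is 0, p (multiplicity q−1), q (multiplicity p−1), p+q. With p = 1, q = 4: 0 once, 1 with multiplicity 3, and 5 once. (Check: trace L = sum of degrees = 8 = 3·1 + 5.)
Laplacian eigenvalues: [0.0, 1.0, 1.0, 1.0, 5.0]. Largest eigenvalue (spectral radius) = 5.0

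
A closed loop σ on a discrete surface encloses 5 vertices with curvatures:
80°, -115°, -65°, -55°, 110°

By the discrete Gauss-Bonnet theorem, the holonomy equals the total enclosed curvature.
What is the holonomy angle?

Holonomy = total enclosed curvature = 80° + (-115°) + (-65°) + (-55°) + 110° = -45°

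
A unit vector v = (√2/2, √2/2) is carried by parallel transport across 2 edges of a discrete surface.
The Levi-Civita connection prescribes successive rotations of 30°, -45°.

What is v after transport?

Total rotation: 30° + (-45°) = -15°. Final vector: (0.8660, 0.5000)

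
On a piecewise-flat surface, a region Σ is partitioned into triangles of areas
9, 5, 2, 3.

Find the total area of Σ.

9 + 5 + 2 + 3 = 19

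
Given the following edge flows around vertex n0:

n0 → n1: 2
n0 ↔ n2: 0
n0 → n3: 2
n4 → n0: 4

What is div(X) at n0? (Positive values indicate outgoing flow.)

Divergence = sum of outgoing flows = 2 + 0 + 2 + (-4) = 0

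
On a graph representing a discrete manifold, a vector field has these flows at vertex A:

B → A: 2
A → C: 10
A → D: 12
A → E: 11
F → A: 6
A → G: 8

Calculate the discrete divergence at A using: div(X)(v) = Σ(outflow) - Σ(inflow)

Divergence = sum of outgoing flows = (-2) + 10 + 12 + 11 + (-6) + 8 = 33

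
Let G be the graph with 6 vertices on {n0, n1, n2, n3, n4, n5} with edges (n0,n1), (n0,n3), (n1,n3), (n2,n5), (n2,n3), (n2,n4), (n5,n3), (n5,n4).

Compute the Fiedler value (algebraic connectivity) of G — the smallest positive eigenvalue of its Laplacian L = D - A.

Degrees: deg(n0) = 2, deg(n1) = 2, deg(n2) = 3, deg(n3) = 4, deg(n4) = 2, deg(n5) = 3.
L = D − A with rows/columns ordered (n0, n1, n2, n3, n4, n5):
  [ 2, -1,  0, -1,  0,  0]
  [-1,  2,  0, -1,  0,  0]
  [ 0,  0,  3, -1, -1, -1]
  [-1, -1, -1,  4,  0, -1]
  [ 0,  0, -1,  0,  2, -1]
  [ 0,  0, -1, -1, -1,  3]
Characteristic polynomial: det(λI − L) = λ(λ² − 6λ + 4)(λ − 3)²(λ − 4).
Roots: λ = 0; (λ² − 6λ + 4) = 0 ⇒ λ = 3 ± √5 ≈ 0.7639, 5.2361; (λ − 3) = 0 ⇒ λ = 3 (multiplicity 2); (λ − 4) = 0 ⇒ λ = 4.
(Check: the roots sum (with multiplicity) to 16, matching trace L = Σdeg = 2·8 = 16.)
Laplacian eigenvalues: [0.0, 0.7639, 3.0, 3.0, 4.0, 5.2361]. Algebraic connectivity (smallest non-zero eigenvalue) = 0.7639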